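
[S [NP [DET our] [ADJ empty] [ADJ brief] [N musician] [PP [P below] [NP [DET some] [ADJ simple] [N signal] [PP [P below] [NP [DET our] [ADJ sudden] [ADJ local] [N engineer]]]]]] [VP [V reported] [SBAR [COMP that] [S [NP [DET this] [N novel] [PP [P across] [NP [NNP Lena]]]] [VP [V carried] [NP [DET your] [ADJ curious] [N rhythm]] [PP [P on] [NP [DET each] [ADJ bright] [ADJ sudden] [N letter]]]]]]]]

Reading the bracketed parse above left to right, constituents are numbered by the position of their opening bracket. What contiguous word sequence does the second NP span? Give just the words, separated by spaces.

some simple signal below our sudden local engineer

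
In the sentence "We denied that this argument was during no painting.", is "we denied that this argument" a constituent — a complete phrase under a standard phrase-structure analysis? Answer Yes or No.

The smallest constituent containing the whole sequence is the clause [S we denied that this argument was during no painting], but the sequence is only part of it — it straddles the boundary between noun phrase "we" and verb phrase "denied that this argument was during no painting".

No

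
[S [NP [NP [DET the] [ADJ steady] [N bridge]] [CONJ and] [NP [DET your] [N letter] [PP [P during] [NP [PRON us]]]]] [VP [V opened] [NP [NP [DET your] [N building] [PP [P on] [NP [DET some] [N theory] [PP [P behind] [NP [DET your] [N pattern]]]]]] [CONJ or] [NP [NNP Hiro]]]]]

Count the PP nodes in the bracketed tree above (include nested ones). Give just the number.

3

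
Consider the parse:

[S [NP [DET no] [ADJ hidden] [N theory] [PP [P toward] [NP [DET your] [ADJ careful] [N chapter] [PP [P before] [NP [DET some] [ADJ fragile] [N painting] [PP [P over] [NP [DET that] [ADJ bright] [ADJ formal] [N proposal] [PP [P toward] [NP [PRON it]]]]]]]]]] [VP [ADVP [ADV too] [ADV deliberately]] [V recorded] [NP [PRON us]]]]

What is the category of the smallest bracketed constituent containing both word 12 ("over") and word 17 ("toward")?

Both words fall inside [PP over that bright formal proposal toward it] (words 12–18), and no smaller constituent contains them both. Label: PP.

PP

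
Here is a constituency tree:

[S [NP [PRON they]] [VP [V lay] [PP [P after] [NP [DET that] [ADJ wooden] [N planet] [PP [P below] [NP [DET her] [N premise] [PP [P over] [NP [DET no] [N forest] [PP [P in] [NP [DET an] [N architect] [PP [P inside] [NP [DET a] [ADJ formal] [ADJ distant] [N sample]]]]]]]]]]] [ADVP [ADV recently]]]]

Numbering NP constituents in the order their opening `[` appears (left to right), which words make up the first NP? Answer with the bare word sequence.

In left-to-right order the NP constituents are "they"; "that wooden planet below her premise over no forest in an architect inside a formal distant sample"; "her premise over no forest in an architect inside a formal distant sample"; "no forest in an architect inside a formal distant sample"; "an architect inside a formal distant sample"; "a formal distant sample". Number 1 is "they".

they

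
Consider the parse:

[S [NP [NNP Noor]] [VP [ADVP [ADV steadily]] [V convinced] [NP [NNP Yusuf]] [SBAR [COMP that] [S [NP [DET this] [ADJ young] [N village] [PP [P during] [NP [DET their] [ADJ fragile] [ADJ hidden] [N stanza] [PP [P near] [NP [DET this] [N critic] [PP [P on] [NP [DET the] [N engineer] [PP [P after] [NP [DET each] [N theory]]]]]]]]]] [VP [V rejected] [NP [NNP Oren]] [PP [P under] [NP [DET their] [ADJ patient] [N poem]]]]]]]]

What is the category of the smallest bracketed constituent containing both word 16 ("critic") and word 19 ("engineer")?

NP

Word 16 lies under S → VP → SBAR → S → NP → PP → NP → PP → NP → N; word 19 lies under S → VP → SBAR → S → NP → PP → NP → PP → NP → PP → NP → N. The lowest shared node is the NP.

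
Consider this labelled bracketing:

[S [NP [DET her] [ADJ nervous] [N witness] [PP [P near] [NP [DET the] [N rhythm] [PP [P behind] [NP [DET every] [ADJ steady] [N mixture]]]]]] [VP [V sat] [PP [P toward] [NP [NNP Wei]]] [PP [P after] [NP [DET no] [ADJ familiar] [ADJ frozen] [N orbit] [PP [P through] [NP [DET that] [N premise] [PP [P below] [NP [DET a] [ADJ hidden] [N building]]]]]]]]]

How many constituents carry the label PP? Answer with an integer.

The PP constituents are: [PP near the rhythm behind every steady mixture]; [PP behind every steady mixture]; [PP toward Wei]; [PP after no familiar frozen orbit through that premise below a hidden building]; [PP through that premise below a hidden building]; [PP below a hidden building]. Total: 6.

6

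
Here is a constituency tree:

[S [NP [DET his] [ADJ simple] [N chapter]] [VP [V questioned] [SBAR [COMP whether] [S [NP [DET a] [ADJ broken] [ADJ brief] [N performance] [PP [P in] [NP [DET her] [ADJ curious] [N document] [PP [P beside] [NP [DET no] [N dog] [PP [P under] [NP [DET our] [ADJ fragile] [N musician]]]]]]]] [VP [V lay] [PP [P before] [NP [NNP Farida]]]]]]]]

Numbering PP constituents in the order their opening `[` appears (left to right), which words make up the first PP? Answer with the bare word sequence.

Opening `[PP` markers occur at word positions 10, 14, 17, 22; the first of these opens the constituent [PP in her curious document beside no dog under our fragile musician].

in her curious document beside no dog under our fragile musician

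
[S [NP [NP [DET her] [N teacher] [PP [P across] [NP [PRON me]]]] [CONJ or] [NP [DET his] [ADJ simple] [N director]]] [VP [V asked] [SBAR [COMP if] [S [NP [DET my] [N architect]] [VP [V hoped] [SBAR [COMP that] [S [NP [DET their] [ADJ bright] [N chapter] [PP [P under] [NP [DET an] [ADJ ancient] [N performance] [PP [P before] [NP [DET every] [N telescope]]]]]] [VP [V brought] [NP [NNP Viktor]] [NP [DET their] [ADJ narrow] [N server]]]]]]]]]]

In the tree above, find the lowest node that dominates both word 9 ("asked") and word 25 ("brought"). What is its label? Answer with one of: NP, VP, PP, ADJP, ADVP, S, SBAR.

VP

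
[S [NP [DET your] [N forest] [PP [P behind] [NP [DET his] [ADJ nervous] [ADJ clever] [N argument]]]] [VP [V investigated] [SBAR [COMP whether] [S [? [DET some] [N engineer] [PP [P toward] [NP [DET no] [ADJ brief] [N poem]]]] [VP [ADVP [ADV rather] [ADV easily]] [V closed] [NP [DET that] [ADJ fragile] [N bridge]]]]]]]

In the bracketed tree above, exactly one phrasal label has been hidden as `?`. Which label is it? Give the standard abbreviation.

The `?` node immediately contains: DET 'some', N 'engineer', PP. That is the internal structure of a noun phrase, so the label is NP.

NP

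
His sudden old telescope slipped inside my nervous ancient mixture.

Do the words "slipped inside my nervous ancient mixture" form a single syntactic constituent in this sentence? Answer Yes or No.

These words form the whole verb phrase headed by "slipped", so yes — one constituent.

Yes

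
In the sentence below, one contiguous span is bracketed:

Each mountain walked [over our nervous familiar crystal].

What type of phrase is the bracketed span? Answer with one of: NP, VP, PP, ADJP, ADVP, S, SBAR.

"over" is the head of the bracketed span, so the span is a prepositional phrase: PP.

PP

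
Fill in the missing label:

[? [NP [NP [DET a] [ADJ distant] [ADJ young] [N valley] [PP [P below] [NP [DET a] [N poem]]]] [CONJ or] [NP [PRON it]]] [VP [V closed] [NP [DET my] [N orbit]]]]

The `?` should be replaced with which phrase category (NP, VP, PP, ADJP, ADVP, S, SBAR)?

S

A constituent whose immediate children are NP, VP is a clause: S.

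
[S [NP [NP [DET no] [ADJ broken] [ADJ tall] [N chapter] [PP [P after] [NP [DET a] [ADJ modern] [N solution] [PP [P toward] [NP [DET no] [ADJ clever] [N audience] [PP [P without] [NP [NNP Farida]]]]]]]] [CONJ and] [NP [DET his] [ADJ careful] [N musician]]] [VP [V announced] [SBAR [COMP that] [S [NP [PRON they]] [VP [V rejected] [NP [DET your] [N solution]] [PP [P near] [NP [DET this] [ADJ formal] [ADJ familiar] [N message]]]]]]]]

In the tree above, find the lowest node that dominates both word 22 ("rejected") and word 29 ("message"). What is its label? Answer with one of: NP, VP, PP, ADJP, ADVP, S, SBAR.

VP

Word 22 lies under S → VP → SBAR → S → VP → V; word 29 lies under S → VP → SBAR → S → VP → PP → NP → N. The lowest shared node is the VP.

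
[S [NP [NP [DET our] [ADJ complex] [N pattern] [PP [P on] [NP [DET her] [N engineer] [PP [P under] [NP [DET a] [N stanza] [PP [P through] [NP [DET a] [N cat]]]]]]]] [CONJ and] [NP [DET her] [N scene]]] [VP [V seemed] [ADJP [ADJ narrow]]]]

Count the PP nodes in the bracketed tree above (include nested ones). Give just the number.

3

The PP constituents are: [PP on her engineer under a stanza through a cat]; [PP under a stanza through a cat]; [PP through a cat]. Total: 3.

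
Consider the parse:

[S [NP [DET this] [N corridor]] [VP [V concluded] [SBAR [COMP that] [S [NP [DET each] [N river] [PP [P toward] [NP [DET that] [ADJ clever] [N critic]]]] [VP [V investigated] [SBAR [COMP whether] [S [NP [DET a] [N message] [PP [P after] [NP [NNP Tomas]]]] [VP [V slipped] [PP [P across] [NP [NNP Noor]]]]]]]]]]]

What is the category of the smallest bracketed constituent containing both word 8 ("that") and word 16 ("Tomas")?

S

Both words fall inside [S each river toward that clever critic investigated whether a message after Tomas slipped across Noor] (words 5–19), and no smaller constituent contains them both. Label: S.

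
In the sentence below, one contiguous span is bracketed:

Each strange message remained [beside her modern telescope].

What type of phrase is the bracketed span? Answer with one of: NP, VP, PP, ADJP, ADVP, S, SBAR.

"beside" is the head of the bracketed span, so the span is a prepositional phrase: PP.

PP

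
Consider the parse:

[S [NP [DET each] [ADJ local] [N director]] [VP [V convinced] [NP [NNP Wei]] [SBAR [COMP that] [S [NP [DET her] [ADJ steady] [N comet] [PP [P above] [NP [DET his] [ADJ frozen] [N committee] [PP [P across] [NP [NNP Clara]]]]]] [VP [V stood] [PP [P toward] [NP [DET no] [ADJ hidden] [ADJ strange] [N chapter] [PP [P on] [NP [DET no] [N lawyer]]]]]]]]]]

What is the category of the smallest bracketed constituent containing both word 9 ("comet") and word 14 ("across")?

The smallest bracket enclosing both words is [NP her steady comet above his frozen committee across Clara], so the label is NP.

NP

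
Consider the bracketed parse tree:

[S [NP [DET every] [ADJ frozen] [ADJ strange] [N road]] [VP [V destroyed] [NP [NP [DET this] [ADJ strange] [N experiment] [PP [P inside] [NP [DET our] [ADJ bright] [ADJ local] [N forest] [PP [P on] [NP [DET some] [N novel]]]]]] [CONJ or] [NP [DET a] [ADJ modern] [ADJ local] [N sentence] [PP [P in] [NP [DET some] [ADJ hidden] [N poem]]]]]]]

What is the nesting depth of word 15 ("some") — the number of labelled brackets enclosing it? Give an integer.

9

Path from the root down to the word: S → VP → NP → NP → PP → NP → PP → NP → DET. That is 9 enclosing brackets.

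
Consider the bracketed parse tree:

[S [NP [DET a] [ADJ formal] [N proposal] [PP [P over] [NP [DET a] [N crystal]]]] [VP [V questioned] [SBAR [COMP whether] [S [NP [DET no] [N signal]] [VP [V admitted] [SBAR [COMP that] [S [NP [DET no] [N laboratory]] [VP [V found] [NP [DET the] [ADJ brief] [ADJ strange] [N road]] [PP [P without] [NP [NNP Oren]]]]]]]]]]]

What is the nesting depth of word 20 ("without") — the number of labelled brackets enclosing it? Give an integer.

Counting open brackets not yet closed at "without": [S [VP [SBAR [S [VP [SBAR [S [VP [PP [P = 10.

10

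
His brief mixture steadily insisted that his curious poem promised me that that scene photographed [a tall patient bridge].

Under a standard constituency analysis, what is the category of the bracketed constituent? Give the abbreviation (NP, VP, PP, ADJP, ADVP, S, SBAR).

"bridge" is the head of the bracketed span, so the span is a noun phrase: NP.

NP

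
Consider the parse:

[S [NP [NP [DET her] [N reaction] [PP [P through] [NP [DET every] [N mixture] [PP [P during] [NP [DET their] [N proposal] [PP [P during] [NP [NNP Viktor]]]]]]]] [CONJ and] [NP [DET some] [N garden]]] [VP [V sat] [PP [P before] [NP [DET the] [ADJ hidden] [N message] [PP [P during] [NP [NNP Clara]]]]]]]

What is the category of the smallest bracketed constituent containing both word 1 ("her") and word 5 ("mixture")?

NP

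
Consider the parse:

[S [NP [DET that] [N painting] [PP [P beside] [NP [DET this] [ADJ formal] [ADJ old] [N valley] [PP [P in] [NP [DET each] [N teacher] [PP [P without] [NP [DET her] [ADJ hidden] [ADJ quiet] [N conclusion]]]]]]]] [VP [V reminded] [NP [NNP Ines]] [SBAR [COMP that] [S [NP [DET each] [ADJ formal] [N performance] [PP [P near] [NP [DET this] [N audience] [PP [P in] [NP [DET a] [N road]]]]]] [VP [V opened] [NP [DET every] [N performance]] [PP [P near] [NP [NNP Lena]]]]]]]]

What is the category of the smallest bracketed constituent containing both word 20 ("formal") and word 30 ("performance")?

S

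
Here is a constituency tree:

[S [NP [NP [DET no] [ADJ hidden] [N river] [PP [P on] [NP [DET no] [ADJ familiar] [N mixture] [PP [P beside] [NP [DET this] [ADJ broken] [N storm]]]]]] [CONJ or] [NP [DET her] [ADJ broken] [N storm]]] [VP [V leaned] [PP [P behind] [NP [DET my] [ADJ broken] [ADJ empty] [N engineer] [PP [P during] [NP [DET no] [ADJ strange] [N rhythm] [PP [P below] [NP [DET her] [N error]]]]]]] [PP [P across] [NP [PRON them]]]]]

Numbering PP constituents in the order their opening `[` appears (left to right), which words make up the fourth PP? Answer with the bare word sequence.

during no strange rhythm below her error

Opening `[PP` markers occur at word positions 4, 8, 17, 22, 26, 29; the fourth of these opens the constituent [PP during no strange rhythm below her error].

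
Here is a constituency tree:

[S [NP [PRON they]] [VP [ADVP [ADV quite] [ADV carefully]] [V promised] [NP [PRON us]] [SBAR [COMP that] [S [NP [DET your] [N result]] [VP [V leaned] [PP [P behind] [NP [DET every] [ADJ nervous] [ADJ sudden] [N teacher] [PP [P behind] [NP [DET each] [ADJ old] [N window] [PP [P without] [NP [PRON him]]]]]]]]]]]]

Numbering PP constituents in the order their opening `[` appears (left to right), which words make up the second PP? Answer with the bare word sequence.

The PP opening brackets appear, in order, over: "behind every nervous sudden teacher behind each old window without him"; "behind each old window without him"; "without him". The second one spans "behind each old window without him".

behind each old window without him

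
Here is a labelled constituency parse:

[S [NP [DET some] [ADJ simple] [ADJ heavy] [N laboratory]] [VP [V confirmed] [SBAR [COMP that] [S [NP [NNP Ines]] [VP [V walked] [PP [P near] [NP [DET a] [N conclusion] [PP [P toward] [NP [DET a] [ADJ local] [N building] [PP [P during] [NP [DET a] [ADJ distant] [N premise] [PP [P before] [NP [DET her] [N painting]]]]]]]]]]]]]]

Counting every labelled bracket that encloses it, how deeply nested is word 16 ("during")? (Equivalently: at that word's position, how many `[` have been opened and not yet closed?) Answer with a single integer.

11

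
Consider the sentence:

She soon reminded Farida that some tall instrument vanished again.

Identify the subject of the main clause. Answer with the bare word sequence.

"she" is the NP that combines with the VP headed by "reminded" to form the main clause — the subject.

she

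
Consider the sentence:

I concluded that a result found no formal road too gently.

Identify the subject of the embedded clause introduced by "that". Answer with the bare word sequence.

a result

In the embedded clause introduced by "that" the verb is "found"; the NP preceding it, "a result", is the subject.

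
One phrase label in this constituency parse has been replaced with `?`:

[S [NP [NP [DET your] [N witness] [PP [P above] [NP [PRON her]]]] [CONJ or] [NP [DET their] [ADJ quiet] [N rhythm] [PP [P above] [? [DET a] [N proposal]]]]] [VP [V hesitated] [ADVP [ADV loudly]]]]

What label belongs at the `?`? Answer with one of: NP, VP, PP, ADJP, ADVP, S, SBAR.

NP

The `?` node immediately contains: DET 'a', N 'proposal'. That is the internal structure of a noun phrase, so the label is NP.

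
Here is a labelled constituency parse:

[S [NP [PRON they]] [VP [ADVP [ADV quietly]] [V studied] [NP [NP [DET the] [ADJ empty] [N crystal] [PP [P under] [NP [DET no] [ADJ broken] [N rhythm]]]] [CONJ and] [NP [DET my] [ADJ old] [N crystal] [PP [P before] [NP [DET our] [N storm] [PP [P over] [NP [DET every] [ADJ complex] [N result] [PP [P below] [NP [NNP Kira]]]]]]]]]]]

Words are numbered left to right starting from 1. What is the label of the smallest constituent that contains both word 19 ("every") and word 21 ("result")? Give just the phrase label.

NP

Word 19 lies under S → VP → NP → NP → PP → NP → PP → NP → DET; word 21 lies under S → VP → NP → NP → PP → NP → PP → NP → N. The lowest shared node is the NP.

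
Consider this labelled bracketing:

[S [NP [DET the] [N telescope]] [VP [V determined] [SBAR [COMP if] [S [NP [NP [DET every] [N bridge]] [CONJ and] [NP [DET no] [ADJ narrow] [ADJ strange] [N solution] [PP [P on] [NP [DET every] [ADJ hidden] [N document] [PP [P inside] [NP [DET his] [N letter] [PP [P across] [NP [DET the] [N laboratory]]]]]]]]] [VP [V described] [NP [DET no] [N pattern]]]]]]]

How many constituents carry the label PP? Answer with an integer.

3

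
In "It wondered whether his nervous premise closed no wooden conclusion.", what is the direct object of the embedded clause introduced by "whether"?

no wooden conclusion

"closed" heads the VP of the embedded clause introduced by "whether", and "no wooden conclusion" is its direct object.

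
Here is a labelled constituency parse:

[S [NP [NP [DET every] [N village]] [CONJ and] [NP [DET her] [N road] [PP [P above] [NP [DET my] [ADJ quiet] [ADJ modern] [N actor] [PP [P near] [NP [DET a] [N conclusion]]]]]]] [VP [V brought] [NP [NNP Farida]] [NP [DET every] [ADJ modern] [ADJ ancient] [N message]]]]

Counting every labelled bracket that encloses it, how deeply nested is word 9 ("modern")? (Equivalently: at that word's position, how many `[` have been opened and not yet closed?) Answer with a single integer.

6

The word sits inside ADJ, which is inside NP, inside PP, inside NP, inside NP, inside S — 6 brackets in all.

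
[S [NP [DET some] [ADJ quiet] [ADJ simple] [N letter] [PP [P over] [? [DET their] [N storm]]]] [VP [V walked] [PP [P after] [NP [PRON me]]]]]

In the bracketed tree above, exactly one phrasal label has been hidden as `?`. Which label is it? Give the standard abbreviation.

Looking at what the `?` directly dominates — DET 'their', N 'storm' — this is a noun phrase (NP).

NP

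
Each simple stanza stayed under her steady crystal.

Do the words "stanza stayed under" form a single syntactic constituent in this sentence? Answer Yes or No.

The sequence begins inside the noun phrase "each simple stanza" and ends inside the verb phrase "stayed under her steady crystal"; it crosses a phrase boundary, so no single node in the tree spans exactly those words.

No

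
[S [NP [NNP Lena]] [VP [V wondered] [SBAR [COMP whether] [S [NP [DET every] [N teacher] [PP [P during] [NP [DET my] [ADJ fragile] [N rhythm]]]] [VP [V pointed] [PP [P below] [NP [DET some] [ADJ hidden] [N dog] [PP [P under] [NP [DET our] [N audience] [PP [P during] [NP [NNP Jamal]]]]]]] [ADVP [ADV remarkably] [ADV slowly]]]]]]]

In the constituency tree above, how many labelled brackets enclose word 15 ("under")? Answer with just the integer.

9

Counting open brackets not yet closed at "under": [S [VP [SBAR [S [VP [PP [NP [PP [P = 9.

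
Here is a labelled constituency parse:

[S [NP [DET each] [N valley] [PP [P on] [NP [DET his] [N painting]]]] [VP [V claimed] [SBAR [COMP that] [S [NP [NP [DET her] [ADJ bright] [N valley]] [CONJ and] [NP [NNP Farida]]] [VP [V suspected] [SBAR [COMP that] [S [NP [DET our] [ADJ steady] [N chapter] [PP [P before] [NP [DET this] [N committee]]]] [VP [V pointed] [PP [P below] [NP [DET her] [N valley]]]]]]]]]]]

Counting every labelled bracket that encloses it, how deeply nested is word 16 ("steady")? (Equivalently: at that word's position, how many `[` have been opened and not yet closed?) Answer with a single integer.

9

The word sits inside ADJ, which is inside NP, inside S, inside SBAR, inside VP, inside S, inside SBAR, inside VP, inside S — 9 brackets in all.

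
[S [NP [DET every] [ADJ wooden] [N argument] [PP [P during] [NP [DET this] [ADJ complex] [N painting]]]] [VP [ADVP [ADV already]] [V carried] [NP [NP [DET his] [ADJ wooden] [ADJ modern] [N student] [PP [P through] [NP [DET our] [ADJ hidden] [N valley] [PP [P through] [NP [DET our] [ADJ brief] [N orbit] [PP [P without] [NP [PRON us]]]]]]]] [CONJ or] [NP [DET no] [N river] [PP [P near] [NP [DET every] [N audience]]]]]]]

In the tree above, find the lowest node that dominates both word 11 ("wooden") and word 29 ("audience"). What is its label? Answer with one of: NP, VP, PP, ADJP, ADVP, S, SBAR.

NP

The smallest bracket enclosing both words is [NP his wooden modern student through our hidden valley through our brief orbit without us or no river near every audience], so the label is NP.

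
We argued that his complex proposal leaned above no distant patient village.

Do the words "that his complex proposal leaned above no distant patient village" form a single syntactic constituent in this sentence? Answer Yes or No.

The sequence corresponds to a single SBAR node — the subordinate clause "that his complex proposal leaned above no distant patient village".

Yes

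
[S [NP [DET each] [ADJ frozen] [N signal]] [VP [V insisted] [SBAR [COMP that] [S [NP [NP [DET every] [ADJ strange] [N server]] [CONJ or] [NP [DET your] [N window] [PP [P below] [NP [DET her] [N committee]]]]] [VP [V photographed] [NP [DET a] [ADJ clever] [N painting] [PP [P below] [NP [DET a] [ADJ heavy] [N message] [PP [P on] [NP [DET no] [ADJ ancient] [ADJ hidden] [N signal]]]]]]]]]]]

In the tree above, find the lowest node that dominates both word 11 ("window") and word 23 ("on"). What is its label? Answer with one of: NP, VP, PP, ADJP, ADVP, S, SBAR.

S

Both words fall inside [S every strange server or your window below her committee photographed a clever painting below a heavy message on no ancient hidden signal] (words 6–27), and no smaller constituent contains them both. Label: S.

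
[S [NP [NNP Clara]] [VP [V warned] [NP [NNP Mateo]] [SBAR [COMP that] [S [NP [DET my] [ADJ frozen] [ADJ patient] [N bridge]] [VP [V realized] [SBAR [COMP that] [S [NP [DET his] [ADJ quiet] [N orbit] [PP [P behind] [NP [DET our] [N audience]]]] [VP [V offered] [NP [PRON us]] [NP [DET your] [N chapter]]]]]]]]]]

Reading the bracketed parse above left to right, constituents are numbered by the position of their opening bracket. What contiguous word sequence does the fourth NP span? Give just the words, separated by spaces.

Opening `[NP` markers occur at word positions 1, 3, 5, 11, 15, 18, 19; the fourth of these opens the constituent [NP his quiet orbit behind our audience].

his quiet orbit behind our audience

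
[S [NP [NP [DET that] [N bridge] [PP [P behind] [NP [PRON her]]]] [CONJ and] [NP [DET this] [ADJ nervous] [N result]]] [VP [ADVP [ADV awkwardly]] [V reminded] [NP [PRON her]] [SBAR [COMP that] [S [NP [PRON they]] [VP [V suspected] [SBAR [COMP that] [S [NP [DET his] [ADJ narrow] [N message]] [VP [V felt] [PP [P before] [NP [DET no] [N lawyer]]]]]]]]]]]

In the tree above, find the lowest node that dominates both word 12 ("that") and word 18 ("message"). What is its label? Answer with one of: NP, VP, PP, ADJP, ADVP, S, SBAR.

SBAR

The smallest bracket enclosing both words is [SBAR that they suspected that his narrow message felt before no lawyer], so the label is SBAR.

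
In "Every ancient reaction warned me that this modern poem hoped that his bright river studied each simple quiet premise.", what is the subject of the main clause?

every ancient reaction

In the main clause the verb is "warned"; the NP preceding it, "every ancient reaction", is the subject.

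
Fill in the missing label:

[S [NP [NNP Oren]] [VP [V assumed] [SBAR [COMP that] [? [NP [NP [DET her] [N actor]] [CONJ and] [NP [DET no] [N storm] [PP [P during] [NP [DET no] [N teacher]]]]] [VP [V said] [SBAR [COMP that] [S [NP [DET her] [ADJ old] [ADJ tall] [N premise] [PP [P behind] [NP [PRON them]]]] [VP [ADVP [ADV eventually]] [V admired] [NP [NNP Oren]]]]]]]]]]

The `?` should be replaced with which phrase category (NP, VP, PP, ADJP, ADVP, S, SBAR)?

S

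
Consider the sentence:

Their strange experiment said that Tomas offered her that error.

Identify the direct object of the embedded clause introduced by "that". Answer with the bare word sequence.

Within the embedded clause introduced by "that", the direct object of "offered" is "that error".

that error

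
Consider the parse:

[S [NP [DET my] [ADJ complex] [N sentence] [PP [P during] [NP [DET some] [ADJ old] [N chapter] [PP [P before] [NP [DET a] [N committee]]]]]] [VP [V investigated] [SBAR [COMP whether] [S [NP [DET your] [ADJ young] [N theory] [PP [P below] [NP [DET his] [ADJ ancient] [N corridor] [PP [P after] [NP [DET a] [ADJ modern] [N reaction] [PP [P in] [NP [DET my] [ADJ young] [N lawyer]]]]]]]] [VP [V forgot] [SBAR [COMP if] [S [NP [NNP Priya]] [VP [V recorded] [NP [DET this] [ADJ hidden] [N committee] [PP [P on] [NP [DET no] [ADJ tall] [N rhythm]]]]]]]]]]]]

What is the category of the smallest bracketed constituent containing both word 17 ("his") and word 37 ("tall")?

S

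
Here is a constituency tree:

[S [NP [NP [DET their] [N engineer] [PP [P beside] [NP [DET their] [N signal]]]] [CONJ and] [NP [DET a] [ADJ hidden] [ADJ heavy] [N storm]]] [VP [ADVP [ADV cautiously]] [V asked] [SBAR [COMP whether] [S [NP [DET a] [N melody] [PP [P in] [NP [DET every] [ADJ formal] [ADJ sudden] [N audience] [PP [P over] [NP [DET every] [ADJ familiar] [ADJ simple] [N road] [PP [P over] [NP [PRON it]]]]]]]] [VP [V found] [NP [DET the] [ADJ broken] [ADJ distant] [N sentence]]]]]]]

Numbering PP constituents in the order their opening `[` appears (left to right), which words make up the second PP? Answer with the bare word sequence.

The PP opening brackets appear, in order, over: "beside their signal"; "in every formal sudden audience over every familiar simple road over it"; "over every familiar simple road over it"; "over it". The second one spans "in every formal sudden audience over every familiar simple road over it".

in every formal sudden audience over every familiar simple road over it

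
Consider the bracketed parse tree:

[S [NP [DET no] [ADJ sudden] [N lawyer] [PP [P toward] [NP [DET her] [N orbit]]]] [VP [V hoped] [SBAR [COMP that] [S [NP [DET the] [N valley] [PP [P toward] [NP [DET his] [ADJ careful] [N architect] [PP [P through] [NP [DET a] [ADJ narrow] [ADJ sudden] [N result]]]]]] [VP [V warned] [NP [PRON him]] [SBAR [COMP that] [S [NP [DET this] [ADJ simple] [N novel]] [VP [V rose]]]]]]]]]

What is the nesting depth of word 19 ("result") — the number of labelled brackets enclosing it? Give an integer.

Counting open brackets not yet closed at "result": [S [VP [SBAR [S [NP [PP [NP [PP [NP [N = 10.

10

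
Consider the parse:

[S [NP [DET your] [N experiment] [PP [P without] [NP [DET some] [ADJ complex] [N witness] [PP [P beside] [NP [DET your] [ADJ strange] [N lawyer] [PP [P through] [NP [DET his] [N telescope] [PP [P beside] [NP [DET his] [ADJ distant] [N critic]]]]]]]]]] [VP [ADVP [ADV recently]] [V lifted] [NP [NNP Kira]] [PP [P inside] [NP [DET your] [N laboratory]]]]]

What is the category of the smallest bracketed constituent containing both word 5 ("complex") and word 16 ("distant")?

NP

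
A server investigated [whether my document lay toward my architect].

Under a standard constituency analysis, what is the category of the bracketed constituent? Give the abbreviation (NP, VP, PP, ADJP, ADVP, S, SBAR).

The bracketed span "whether my document lay toward my architect" is headed by "whether", making it a subordinate clause (SBAR).

SBAR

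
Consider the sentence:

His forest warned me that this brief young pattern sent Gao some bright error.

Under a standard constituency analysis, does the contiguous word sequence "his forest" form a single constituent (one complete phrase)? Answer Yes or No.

"his forest" is exactly the noun phrase [NP his forest], a complete constituent.

Yes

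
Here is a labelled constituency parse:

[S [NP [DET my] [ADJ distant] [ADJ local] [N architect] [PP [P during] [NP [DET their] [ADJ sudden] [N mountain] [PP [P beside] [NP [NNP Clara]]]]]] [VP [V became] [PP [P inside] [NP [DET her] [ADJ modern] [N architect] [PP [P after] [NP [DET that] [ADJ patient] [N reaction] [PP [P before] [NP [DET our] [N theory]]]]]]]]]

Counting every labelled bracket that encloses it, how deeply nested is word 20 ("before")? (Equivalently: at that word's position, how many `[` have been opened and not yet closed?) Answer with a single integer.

Path from the root down to the word: S → VP → PP → NP → PP → NP → PP → P. That is 8 enclosing brackets.

8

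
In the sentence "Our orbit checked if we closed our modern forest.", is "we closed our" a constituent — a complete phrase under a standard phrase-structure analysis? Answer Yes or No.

No

The sequence begins inside the noun phrase "we" and ends inside the verb phrase "closed our modern forest"; it crosses a phrase boundary, so no single node in the tree spans exactly those words.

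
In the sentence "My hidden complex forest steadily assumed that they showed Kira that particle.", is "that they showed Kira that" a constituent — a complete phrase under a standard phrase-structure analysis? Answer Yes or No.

"that" belongs to the complementizer "that" while "that" belongs to the clause "they showed Kira that particle"; a span that runs across that boundary is not a single phrase.

No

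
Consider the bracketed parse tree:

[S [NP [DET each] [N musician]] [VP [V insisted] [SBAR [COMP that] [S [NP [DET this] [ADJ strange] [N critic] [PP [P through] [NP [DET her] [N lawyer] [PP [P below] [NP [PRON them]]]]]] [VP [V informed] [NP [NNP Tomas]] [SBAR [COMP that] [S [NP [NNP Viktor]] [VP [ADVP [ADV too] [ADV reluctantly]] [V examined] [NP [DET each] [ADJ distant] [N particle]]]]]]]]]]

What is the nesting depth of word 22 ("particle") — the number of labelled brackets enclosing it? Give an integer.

The word sits inside N, which is inside NP, inside VP, inside S, inside SBAR, inside VP, inside S, inside SBAR, inside VP, inside S — 10 brackets in all.

10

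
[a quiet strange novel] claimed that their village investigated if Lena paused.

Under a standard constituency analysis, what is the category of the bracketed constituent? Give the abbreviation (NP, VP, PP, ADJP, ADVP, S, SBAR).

NP

"novel" is the head of the bracketed span, so the span is a noun phrase: NP.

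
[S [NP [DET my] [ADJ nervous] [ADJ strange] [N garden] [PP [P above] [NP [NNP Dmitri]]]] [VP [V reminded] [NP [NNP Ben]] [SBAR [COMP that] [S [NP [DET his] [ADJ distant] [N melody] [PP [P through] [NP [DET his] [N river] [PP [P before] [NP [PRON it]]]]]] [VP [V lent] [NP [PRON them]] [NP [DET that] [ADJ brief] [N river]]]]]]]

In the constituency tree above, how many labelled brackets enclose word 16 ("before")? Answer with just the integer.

9

Counting open brackets not yet closed at "before": [S [VP [SBAR [S [NP [PP [NP [PP [P = 9.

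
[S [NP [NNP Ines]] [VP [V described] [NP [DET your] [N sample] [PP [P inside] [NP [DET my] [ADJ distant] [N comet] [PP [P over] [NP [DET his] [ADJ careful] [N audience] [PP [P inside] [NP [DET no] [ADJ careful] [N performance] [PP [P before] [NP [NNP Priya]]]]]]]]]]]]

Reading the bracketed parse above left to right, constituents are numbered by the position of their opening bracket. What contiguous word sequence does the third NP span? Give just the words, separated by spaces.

my distant comet over his careful audience inside no careful performance before Priya

The NP opening brackets appear, in order, over: "Ines"; "your sample inside my distant comet over his careful audience inside no careful performance before Priya"; "my distant comet over his careful audience inside no careful performance before Priya"; "his careful audience inside no careful performance before Priya"; "no careful performance before Priya"; "Priya". The third one spans "my distant comet over his careful audience inside no careful performance before Priya".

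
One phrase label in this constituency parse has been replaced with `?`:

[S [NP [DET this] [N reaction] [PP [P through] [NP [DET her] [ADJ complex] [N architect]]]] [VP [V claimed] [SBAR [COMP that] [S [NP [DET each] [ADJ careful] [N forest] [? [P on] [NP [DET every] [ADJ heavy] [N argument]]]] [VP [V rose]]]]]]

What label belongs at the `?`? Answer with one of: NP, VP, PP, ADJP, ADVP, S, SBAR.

Looking at what the `?` directly dominates — P 'on', NP — this is a prepositional phrase (PP).

PP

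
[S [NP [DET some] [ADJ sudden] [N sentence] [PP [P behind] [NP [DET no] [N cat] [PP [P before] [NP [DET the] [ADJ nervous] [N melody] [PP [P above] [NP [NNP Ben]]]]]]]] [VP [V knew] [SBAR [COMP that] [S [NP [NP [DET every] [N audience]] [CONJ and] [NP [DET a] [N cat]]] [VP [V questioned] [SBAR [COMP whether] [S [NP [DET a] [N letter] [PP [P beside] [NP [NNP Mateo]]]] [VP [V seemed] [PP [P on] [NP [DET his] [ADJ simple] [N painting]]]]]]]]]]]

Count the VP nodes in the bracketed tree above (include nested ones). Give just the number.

3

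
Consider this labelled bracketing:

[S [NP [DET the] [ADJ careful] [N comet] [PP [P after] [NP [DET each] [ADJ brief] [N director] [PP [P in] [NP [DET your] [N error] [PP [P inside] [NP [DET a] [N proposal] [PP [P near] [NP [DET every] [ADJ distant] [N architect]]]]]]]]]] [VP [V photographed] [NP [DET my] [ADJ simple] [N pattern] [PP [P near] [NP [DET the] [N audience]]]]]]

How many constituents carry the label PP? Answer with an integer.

Listing each PP by its span: [PP after each brief director in your error inside a proposal near every distant architect]; [PP in your error inside a proposal near every distant architect]; [PP inside a proposal near every distant architect]; [PP near every distant architect]; [PP near the audience] — that makes 5.

5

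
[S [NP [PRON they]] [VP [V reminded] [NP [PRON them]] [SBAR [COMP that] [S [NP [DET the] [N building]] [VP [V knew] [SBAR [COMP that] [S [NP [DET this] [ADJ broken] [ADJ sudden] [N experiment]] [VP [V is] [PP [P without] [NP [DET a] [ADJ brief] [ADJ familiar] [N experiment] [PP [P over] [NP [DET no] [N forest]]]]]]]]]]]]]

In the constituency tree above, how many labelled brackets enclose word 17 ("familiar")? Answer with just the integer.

Path from the root down to the word: S → VP → SBAR → S → VP → SBAR → S → VP → PP → NP → ADJ. That is 11 enclosing brackets.

11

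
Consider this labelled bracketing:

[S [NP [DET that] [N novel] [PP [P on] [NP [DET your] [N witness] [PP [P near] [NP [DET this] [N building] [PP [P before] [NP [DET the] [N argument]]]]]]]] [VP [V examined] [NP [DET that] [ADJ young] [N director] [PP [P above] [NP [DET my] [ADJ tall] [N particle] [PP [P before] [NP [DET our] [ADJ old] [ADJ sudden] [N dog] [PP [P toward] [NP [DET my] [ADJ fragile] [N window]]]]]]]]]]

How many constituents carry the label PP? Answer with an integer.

6

Scanning left to right, an opening `[PP` appears at word positions 3, 6, 9, 16, 20, 25 — 6 in total.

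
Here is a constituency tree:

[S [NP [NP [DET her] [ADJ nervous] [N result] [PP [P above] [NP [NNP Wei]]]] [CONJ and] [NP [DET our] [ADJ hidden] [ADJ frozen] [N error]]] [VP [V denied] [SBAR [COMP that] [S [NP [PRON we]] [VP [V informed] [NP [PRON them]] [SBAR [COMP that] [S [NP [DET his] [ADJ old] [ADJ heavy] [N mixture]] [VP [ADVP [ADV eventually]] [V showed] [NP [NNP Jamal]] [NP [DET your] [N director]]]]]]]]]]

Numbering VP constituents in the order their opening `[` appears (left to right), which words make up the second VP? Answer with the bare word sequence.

informed them that his old heavy mixture eventually showed Jamal your director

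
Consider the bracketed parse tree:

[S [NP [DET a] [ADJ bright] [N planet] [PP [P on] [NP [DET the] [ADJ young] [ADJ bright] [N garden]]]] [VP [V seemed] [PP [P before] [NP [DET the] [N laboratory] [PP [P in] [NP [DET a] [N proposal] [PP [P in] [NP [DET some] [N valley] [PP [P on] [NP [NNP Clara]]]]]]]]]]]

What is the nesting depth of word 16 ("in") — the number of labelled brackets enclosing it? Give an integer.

8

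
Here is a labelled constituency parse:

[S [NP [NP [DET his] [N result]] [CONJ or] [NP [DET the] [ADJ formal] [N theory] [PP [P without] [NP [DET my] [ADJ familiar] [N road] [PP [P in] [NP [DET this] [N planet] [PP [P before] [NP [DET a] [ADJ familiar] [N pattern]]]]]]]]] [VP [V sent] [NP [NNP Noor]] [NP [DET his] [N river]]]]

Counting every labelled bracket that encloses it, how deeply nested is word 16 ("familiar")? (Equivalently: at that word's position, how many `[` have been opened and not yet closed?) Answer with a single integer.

The word sits inside ADJ, which is inside NP, inside PP, inside NP, inside PP, inside NP, inside PP, inside NP, inside NP, inside S — 10 brackets in all.

10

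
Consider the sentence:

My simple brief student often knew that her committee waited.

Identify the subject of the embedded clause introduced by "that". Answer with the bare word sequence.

In the embedded clause introduced by "that" the verb is "waited"; the NP preceding it, "her committee", is the subject.

her committee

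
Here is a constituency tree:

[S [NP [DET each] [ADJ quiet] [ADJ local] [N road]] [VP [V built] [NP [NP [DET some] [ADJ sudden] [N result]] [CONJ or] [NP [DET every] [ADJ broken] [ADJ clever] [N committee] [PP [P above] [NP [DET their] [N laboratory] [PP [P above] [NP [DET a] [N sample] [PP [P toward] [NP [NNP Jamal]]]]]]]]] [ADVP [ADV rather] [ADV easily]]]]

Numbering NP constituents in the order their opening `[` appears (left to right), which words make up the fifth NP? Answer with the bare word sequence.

In left-to-right order the NP constituents are "each quiet local road"; "some sudden result or every broken clever committee above their laboratory above a sample toward Jamal"; "some sudden result"; "every broken clever committee above their laboratory above a sample toward Jamal"; "their laboratory above a sample toward Jamal"; "a sample toward Jamal"; "Jamal". Number 5 is "their laboratory above a sample toward Jamal".

their laboratory above a sample toward Jamal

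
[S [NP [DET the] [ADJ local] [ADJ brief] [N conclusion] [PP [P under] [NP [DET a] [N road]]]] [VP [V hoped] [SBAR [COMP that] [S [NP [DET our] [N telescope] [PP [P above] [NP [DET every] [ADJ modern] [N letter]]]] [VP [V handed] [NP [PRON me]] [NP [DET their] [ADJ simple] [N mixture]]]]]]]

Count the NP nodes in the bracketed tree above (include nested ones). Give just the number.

6

Listing each NP by its span: [NP the local brief conclusion under a road]; [NP a road]; [NP our telescope above every modern letter]; [NP every modern letter]; [NP me]; [NP their simple mixture] — that makes 6.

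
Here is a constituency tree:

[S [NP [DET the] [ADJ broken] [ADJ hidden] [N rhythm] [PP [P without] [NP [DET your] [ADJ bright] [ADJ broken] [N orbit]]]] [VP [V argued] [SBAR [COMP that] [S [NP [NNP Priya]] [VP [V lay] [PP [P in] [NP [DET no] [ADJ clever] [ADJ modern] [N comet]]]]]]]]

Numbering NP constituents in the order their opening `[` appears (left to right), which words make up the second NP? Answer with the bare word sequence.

Opening `[NP` markers occur at word positions 1, 6, 12, 15; the second of these opens the constituent [NP your bright broken orbit].

your bright broken orbit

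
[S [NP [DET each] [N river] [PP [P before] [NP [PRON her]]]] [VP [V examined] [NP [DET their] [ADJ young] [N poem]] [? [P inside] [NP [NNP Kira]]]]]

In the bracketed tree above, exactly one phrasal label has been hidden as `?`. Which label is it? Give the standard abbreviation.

The `?` node immediately contains: P 'inside', NP. That is the internal structure of a prepositional phrase, so the label is PP.

PP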